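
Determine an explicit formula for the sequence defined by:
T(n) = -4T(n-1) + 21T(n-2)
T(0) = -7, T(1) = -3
Characteristic equation: x² + 4x - 21 = 0, which factors as (x - (-7))(x - (3)) = 0.
Roots r₁ = -7, r₂ = 3 (distinct).
General solution: T(n) = A·(-7)^n + B·(3)^n.
From T(0) = -7: A + B = -7.
From T(1) = -3: -7A + 3B = -3.
Solving: A = - \frac{9}{5}, B = - \frac{26}{5}.
So T(n) = - \frac{9 \left(-7\right)^{n}}{5} - \frac{26 \cdot 3^{n}}{5}.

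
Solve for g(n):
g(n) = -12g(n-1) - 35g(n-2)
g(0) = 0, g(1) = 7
Characteristic equation: x² + 12x + 35 = 0, which factors as (x - (-7))(x - (-5)) = 0.
Roots r₁ = -7, r₂ = -5 (distinct).
General solution: g(n) = A·(-7)^n + B·(-5)^n.
From g(0) = 0: A + B = 0.
From g(1) = 7: -7A - 5B = 7.
Solving: A = - \frac{7}{2}, B = \frac{7}{2}.
So g(n) = \frac{7 \left(-5\right)^{n}}{2} - \frac{7 \left(-7\right)^{n}}{2}.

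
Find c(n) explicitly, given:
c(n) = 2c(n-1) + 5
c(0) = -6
First-order linear non-homogeneous.
Homogeneous solution: c_h(n) = A·(2)^n.
Try constant particular solution c_p = K: K = 2K + 5 ⇒ K = -5.
General: c(n) = A·(2)^n - 5.
Apply c(0) = -6: A - 5 = -6 ⇒ A = -1.
So c(n) = - 2^{n} - 5.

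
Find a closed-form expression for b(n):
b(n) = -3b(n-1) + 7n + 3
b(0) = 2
First-order linear with linear forcing.
Homogeneous solution: b_h(n) = A·(-3)^n.
Try particular b_p(n) = pn + q. Substituting:
  pn + q = -3(p(n-1) + q) + 7n + 3.
Matching the n-coefficient: p = -3p + 7 ⇒ p = \frac{7}{4}.
Matching constants: q = 3p - 3q + 3 ⇒ q = \frac{33}{16}.
General: b(n) = A·(-3)^n + \frac{7 n}{4} + \frac{33}{16}.
Apply b(0) = 2: A + \frac{33}{16} = 2 ⇒ A = - \frac{1}{16}.
So b(n) = - \frac{\left(-3\right)^{n}}{16} + \frac{7 n}{4} + \frac{33}{16}.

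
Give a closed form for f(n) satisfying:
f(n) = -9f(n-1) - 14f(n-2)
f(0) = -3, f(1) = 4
Characteristic equation: x² + 9x + 14 = 0, which factors as (x - (-2))(x - (-7)) = 0.
Roots r₁ = -2, r₂ = -7 (distinct).
General solution: f(n) = A·(-2)^n + B·(-7)^n.
From f(0) = -3: A + B = -3.
From f(1) = 4: -2A - 7B = 4.
Solving: A = - \frac{17}{5}, B = \frac{2}{5}.
So f(n) = - \frac{17 \left(-2\right)^{n}}{5} + \frac{2 \left(-7\right)^{n}}{5}.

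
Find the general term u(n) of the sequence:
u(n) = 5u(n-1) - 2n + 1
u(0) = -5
First-order linear with linear forcing.
Homogeneous solution: u_h(n) = A·(5)^n.
Try particular u_p(n) = pn + q. Substituting:
  pn + q = 5(p(n-1) + q) - 2n + 1.
Matching the n-coefficient: p = 5p - 2 ⇒ p = \frac{1}{2}.
Matching constants: q = -5p + 5q + 1 ⇒ q = \frac{3}{8}.
General: u(n) = A·(5)^n + \frac{n}{2} + \frac{3}{8}.
Apply u(0) = -5: A + \frac{3}{8} = -5 ⇒ A = - \frac{43}{8}.
So u(n) = - \frac{43 \cdot 5^{n}}{8} + \frac{n}{2} + \frac{3}{8}.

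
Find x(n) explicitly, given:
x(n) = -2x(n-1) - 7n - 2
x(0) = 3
First-order linear with linear forcing.
Homogeneous solution: x_h(n) = A·(-2)^n.
Try particular x_p(n) = pn + q. Substituting:
  pn + q = -2(p(n-1) + q) - 7n - 2.
Matching the n-coefficient: p = -2p - 7 ⇒ p = - \frac{7}{3}.
Matching constants: q = 2p - 2q - 2 ⇒ q = - \frac{20}{9}.
General: x(n) = A·(-2)^n - \frac{7 n}{3} - \frac{20}{9}.
Apply x(0) = 3: A - \frac{20}{9} = 3 ⇒ A = \frac{47}{9}.
So x(n) = \frac{47 \left(-2\right)^{n}}{9} - \frac{7 n}{3} - \frac{20}{9}.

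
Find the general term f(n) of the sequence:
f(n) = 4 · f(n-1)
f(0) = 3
Pure geometric recurrence with ratio 4.
By induction f(n) = f(0) · (4)^n = 3 \cdot 4^{n}.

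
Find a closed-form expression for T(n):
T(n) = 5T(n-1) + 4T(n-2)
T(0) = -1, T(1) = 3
Characteristic equation: x² - 5x - 4 = 0.
Discriminant Δ = (5)² + 4·(4) = 41.
Roots r₁,₂ = (5 ± √41)/2, so r₁ = \frac{5}{2} + \frac{\sqrt{41}}{2}, r₂ = \frac{5}{2} - \frac{\sqrt{41}}{2}.
General solution: T(n) = A·r₁^n + B·r₂^n.
From the initial conditions, A + B = -1 and r₁A + r₂B = 3.
Since r₁ - r₂ = √41: A = (3 - (-1)r₂)/√41 = - \frac{1}{2} + \frac{11 \sqrt{41}}{82}, and B = -1 - A = - \frac{11 \sqrt{41}}{82} - \frac{1}{2}.
So T(n) = \left(- \frac{1}{2} + \frac{11 \sqrt{41}}{82}\right)\left(\frac{5}{2} + \frac{\sqrt{41}}{2}\right)^n + \left(- \frac{11 \sqrt{41}}{82} - \frac{1}{2}\right)\left(\frac{5}{2} - \frac{\sqrt{41}}{2}\right)^n.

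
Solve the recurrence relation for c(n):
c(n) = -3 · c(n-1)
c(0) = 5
Pure geometric recurrence with ratio -3.
By induction c(n) = c(0) · (-3)^n = 5 \left(-3\right)^{n}.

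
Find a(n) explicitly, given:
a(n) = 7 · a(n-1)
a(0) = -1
Pure geometric recurrence with ratio 7.
By induction a(n) = a(0) · (7)^n = - 7^{n}.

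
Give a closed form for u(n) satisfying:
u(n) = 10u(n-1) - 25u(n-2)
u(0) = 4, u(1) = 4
Characteristic equation: x² - 10x + 25 = 0, which is (x - (5))².
Repeated root r = 5.
General solution: u(n) = (A + Bn)·(5)^n.
From u(0) = 4: A = 4.
From u(1) = 4: (A + B)·(5) = 4 ⇒ B = - \frac{16}{5}.
So u(n) = \left(4 - \frac{16 n}{5}\right) \cdot (5)^n.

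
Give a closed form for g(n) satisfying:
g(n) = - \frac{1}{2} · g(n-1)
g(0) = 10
Pure geometric recurrence with ratio - \frac{1}{2}.
By induction g(n) = g(0) · (- \frac{1}{2})^n = 10 \left(- \frac{1}{2}\right)^{n}.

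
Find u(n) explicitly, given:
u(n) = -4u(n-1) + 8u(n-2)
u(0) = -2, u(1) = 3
Characteristic equation: x² + 4x - 8 = 0.
Discriminant Δ = (-4)² + 4·(8) = 48.
Roots r₁,₂ = (-4 ± √48)/2, so r₁ = -2 + 2 \sqrt{3}, r₂ = - 2 \sqrt{3} - 2.
General solution: u(n) = A·r₁^n + B·r₂^n.
From the initial conditions, A + B = -2 and r₁A + r₂B = 3.
Since r₁ - r₂ = √48: A = (3 - (-2)r₂)/√48 = -1 - \frac{\sqrt{3}}{12}, and B = -2 - A = -1 + \frac{\sqrt{3}}{12}.
So u(n) = \left(-1 - \frac{\sqrt{3}}{12}\right)\left(-2 + 2 \sqrt{3}\right)^n + \left(-1 + \frac{\sqrt{3}}{12}\right)\left(- 2 \sqrt{3} - 2\right)^n.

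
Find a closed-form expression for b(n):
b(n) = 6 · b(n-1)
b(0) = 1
Pure geometric recurrence with ratio 6.
By induction b(n) = b(0) · (6)^n = 6^{n}.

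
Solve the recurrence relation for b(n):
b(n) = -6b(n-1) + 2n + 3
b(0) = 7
First-order linear with linear forcing.
Homogeneous solution: b_h(n) = A·(-6)^n.
Try particular b_p(n) = pn + q. Substituting:
  pn + q = -6(p(n-1) + q) + 2n + 3.
Matching the n-coefficient: p = -6p + 2 ⇒ p = \frac{2}{7}.
Matching constants: q = 6p - 6q + 3 ⇒ q = \frac{33}{49}.
General: b(n) = A·(-6)^n + \frac{2 n}{7} + \frac{33}{49}.
Apply b(0) = 7: A + \frac{33}{49} = 7 ⇒ A = \frac{310}{49}.
So b(n) = \frac{310 \left(-6\right)^{n}}{49} + \frac{2 n}{7} + \frac{33}{49}.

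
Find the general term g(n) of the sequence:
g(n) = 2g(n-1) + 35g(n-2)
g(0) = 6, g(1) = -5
Characteristic equation: x² - 2x - 35 = 0, which factors as (x - (7))(x - (-5)) = 0.
Roots r₁ = 7, r₂ = -5 (distinct).
General solution: g(n) = A·(7)^n + B·(-5)^n.
From g(0) = 6: A + B = 6.
From g(1) = -5: 7A - 5B = -5.
Solving: A = \frac{25}{12}, B = \frac{47}{12}.
So g(n) = \frac{47 \left(-5\right)^{n}}{12} + \frac{25 \cdot 7^{n}}{12}.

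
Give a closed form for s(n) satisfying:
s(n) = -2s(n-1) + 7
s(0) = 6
First-order linear non-homogeneous.
Homogeneous solution: s_h(n) = A·(-2)^n.
Try constant particular solution s_p = K: K = -2K + 7 ⇒ K = \frac{7}{3}.
General: s(n) = A·(-2)^n + \frac{7}{3}.
Apply s(0) = 6: A + \frac{7}{3} = 6 ⇒ A = \frac{11}{3}.
So s(n) = \frac{11 \left(-2\right)^{n}}{3} + \frac{7}{3}.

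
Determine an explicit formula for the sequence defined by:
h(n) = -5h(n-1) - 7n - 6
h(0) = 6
First-order linear with linear forcing.
Homogeneous solution: h_h(n) = A·(-5)^n.
Try particular h_p(n) = pn + q. Substituting:
  pn + q = -5(p(n-1) + q) - 7n - 6.
Matching the n-coefficient: p = -5p - 7 ⇒ p = - \frac{7}{6}.
Matching constants: q = 5p - 5q - 6 ⇒ q = - \frac{71}{36}.
General: h(n) = A·(-5)^n - \frac{7 n}{6} - \frac{71}{36}.
Apply h(0) = 6: A - \frac{71}{36} = 6 ⇒ A = \frac{287}{36}.
So h(n) = \frac{287 \left(-5\right)^{n}}{36} - \frac{7 n}{6} - \frac{71}{36}.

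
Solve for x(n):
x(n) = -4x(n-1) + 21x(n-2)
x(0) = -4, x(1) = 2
Characteristic equation: x² + 4x - 21 = 0, which factors as (x - (3))(x - (-7)) = 0.
Roots r₁ = 3, r₂ = -7 (distinct).
General solution: x(n) = A·(3)^n + B·(-7)^n.
From x(0) = -4: A + B = -4.
From x(1) = 2: 3A - 7B = 2.
Solving: A = - \frac{13}{5}, B = - \frac{7}{5}.
So x(n) = - \frac{7 \left(-7\right)^{n}}{5} - \frac{13 \cdot 3^{n}}{5}.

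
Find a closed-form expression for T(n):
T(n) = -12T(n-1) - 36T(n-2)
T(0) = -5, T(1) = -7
Characteristic equation: x² + 12x + 36 = 0, which is (x - (-6))².
Repeated root r = -6.
General solution: T(n) = (A + Bn)·(-6)^n.
From T(0) = -5: A = -5.
From T(1) = -7: (A + B)·(-6) = -7 ⇒ B = \frac{37}{6}.
So T(n) = \left(\frac{37 n}{6} - 5\right) \cdot (-6)^n.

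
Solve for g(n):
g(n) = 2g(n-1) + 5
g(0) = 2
First-order linear non-homogeneous.
Homogeneous solution: g_h(n) = A·(2)^n.
Try constant particular solution g_p = K: K = 2K + 5 ⇒ K = -5.
General: g(n) = A·(2)^n - 5.
Apply g(0) = 2: A - 5 = 2 ⇒ A = 7.
So g(n) = 7 \cdot 2^{n} - 5.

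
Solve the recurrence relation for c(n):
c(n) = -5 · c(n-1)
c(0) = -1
Pure geometric recurrence with ratio -5.
By induction c(n) = c(0) · (-5)^n = - \left(-5\right)^{n}.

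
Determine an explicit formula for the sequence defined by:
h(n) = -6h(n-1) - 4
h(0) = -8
First-order linear non-homogeneous.
Homogeneous solution: h_h(n) = A·(-6)^n.
Try constant particular solution h_p = K: K = -6K - 4 ⇒ K = - \frac{4}{7}.
General: h(n) = A·(-6)^n - \frac{4}{7}.
Apply h(0) = -8: A - \frac{4}{7} = -8 ⇒ A = - \frac{52}{7}.
So h(n) = - \frac{52 \left(-6\right)^{n}}{7} - \frac{4}{7}.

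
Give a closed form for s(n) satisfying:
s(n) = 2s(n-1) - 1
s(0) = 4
First-order linear non-homogeneous.
Homogeneous solution: s_h(n) = A·(2)^n.
Try constant particular solution s_p = K: K = 2K - 1 ⇒ K = 1.
General: s(n) = A·(2)^n + 1.
Apply s(0) = 4: A + 1 = 4 ⇒ A = 3.
So s(n) = 3 \cdot 2^{n} + 1.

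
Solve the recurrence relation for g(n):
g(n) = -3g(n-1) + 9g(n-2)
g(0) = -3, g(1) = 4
Characteristic equation: x² + 3x - 9 = 0.
Discriminant Δ = (-3)² + 4·(9) = 45.
Roots r₁,₂ = (-3 ± √45)/2, so r₁ = - \frac{3}{2} + \frac{3 \sqrt{5}}{2}, r₂ = - \frac{3 \sqrt{5}}{2} - \frac{3}{2}.
General solution: g(n) = A·r₁^n + B·r₂^n.
From the initial conditions, A + B = -3 and r₁A + r₂B = 4.
Since r₁ - r₂ = √45: A = (4 - (-3)r₂)/√45 = - \frac{3}{2} - \frac{\sqrt{5}}{30}, and B = -3 - A = - \frac{3}{2} + \frac{\sqrt{5}}{30}.
So g(n) = \left(- \frac{3}{2} - \frac{\sqrt{5}}{30}\right)\left(- \frac{3}{2} + \frac{3 \sqrt{5}}{2}\right)^n + \left(- \frac{3}{2} + \frac{\sqrt{5}}{30}\right)\left(- \frac{3 \sqrt{5}}{2} - \frac{3}{2}\right)^n.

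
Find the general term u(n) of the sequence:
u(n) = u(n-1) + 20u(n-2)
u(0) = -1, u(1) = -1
Characteristic equation: x² - x - 20 = 0, which factors as (x - (-4))(x - (5)) = 0.
Roots r₁ = -4, r₂ = 5 (distinct).
General solution: u(n) = A·(-4)^n + B·(5)^n.
From u(0) = -1: A + B = -1.
From u(1) = -1: -4A + 5B = -1.
Solving: A = - \frac{4}{9}, B = - \frac{5}{9}.
So u(n) = - \frac{4 \left(-4\right)^{n}}{9} - \frac{5 \cdot 5^{n}}{9}.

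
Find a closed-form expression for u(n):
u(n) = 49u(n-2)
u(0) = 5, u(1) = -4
Characteristic equation: x² - 49 = 0, which factors as (x - (7))(x - (-7)) = 0.
Roots r₁ = 7, r₂ = -7 (distinct).
General solution: u(n) = A·(7)^n + B·(-7)^n.
From u(0) = 5: A + B = 5.
From u(1) = -4: 7A - 7B = -4.
Solving: A = \frac{31}{14}, B = \frac{39}{14}.
So u(n) = \frac{39 \left(-7\right)^{n}}{14} + \frac{31 \cdot 7^{n}}{14}.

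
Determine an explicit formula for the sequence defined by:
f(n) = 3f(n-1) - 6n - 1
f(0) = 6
First-order linear with linear forcing.
Homogeneous solution: f_h(n) = A·(3)^n.
Try particular f_p(n) = pn + q. Substituting:
  pn + q = 3(p(n-1) + q) - 6n - 1.
Matching the n-coefficient: p = 3p - 6 ⇒ p = 3.
Matching constants: q = -3p + 3q - 1 ⇒ q = 5.
General: f(n) = A·(3)^n + 3 n + 5.
Apply f(0) = 6: A + 5 = 6 ⇒ A = 1.
So f(n) = 3^{n} + 3 n + 5.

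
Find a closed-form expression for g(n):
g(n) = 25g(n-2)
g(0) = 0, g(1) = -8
Characteristic equation: x² - 25 = 0, which factors as (x - (5))(x - (-5)) = 0.
Roots r₁ = 5, r₂ = -5 (distinct).
General solution: g(n) = A·(5)^n + B·(-5)^n.
From g(0) = 0: A + B = 0.
From g(1) = -8: 5A - 5B = -8.
Solving: A = - \frac{4}{5}, B = \frac{4}{5}.
So g(n) = \frac{4 \left(-5\right)^{n}}{5} - \frac{4 \cdot 5^{n}}{5}.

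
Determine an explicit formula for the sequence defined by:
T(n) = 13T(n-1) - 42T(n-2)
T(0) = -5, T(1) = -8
Characteristic equation: x² - 13x + 42 = 0, which factors as (x - (6))(x - (7)) = 0.
Roots r₁ = 6, r₂ = 7 (distinct).
General solution: T(n) = A·(6)^n + B·(7)^n.
From T(0) = -5: A + B = -5.
From T(1) = -8: 6A + 7B = -8.
Solving: A = -27, B = 22.
So T(n) = - 27 \cdot 6^{n} + 22 \cdot 7^{n}.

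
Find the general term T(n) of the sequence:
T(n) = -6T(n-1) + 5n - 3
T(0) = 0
First-order linear with linear forcing.
Homogeneous solution: T_h(n) = A·(-6)^n.
Try particular T_p(n) = pn + q. Substituting:
  pn + q = -6(p(n-1) + q) + 5n - 3.
Matching the n-coefficient: p = -6p + 5 ⇒ p = \frac{5}{7}.
Matching constants: q = 6p - 6q - 3 ⇒ q = \frac{9}{49}.
General: T(n) = A·(-6)^n + \frac{5 n}{7} + \frac{9}{49}.
Apply T(0) = 0: A + \frac{9}{49} = 0 ⇒ A = - \frac{9}{49}.
So T(n) = - \frac{9 \left(-6\right)^{n}}{49} + \frac{5 n}{7} + \frac{9}{49}.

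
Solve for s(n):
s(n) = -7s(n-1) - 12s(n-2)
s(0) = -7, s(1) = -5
Characteristic equation: x² + 7x + 12 = 0, which factors as (x - (-4))(x - (-3)) = 0.
Roots r₁ = -4, r₂ = -3 (distinct).
General solution: s(n) = A·(-4)^n + B·(-3)^n.
From s(0) = -7: A + B = -7.
From s(1) = -5: -4A - 3B = -5.
Solving: A = 26, B = -33.
So s(n) = - 33 \left(-3\right)^{n} + 26 \left(-4\right)^{n}.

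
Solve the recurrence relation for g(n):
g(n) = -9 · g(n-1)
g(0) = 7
Pure geometric recurrence with ratio -9.
By induction g(n) = g(0) · (-9)^n = 7 \left(-9\right)^{n}.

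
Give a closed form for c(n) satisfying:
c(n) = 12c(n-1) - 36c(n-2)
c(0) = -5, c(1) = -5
Characteristic equation: x² - 12x + 36 = 0, which is (x - (6))².
Repeated root r = 6.
General solution: c(n) = (A + Bn)·(6)^n.
From c(0) = -5: A = -5.
From c(1) = -5: (A + B)·(6) = -5 ⇒ B = \frac{25}{6}.
So c(n) = \left(\frac{25 n}{6} - 5\right) \cdot (6)^n.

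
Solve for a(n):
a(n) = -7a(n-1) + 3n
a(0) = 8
First-order linear with linear forcing.
Homogeneous solution: a_h(n) = A·(-7)^n.
Try particular a_p(n) = pn + q. Substituting:
  pn + q = -7(p(n-1) + q) + 3n.
Matching the n-coefficient: p = -7p + 3 ⇒ p = \frac{3}{8}.
Matching constants: q = 7p - 7q ⇒ q = \frac{21}{64}.
General: a(n) = A·(-7)^n + \frac{3 n}{8} + \frac{21}{64}.
Apply a(0) = 8: A + \frac{21}{64} = 8 ⇒ A = \frac{491}{64}.
So a(n) = \frac{491 \left(-7\right)^{n}}{64} + \frac{3 n}{8} + \frac{21}{64}.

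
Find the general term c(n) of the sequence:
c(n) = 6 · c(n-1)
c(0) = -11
Pure geometric recurrence with ratio 6.
By induction c(n) = c(0) · (6)^n = - 11 \cdot 6^{n}.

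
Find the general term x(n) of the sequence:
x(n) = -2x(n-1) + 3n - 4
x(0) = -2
First-order linear with linear forcing.
Homogeneous solution: x_h(n) = A·(-2)^n.
Try particular x_p(n) = pn + q. Substituting:
  pn + q = -2(p(n-1) + q) + 3n - 4.
Matching the n-coefficient: p = -2p + 3 ⇒ p = 1.
Matching constants: q = 2p - 2q - 4 ⇒ q = - \frac{2}{3}.
General: x(n) = A·(-2)^n + n - \frac{2}{3}.
Apply x(0) = -2: A - \frac{2}{3} = -2 ⇒ A = - \frac{4}{3}.
So x(n) = - \frac{4 \left(-2\right)^{n}}{3} + n - \frac{2}{3}.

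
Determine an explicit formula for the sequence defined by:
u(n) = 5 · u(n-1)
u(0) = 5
Pure geometric recurrence with ratio 5.
By induction u(n) = u(0) · (5)^n = 5 \cdot 5^{n}.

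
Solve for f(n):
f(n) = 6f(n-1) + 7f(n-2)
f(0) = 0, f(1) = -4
Characteristic equation: x² - 6x - 7 = 0, which factors as (x - (-1))(x - (7)) = 0.
Roots r₁ = -1, r₂ = 7 (distinct).
General solution: f(n) = A·(-1)^n + B·(7)^n.
From f(0) = 0: A + B = 0.
From f(1) = -4: -A + 7B = -4.
Solving: A = \frac{1}{2}, B = - \frac{1}{2}.
So f(n) = \frac{\left(-1\right)^{n}}{2} - \frac{7^{n}}{2}.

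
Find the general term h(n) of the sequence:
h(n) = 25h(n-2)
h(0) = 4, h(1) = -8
Characteristic equation: x² - 25 = 0, which factors as (x - (-5))(x - (5)) = 0.
Roots r₁ = -5, r₂ = 5 (distinct).
General solution: h(n) = A·(-5)^n + B·(5)^n.
From h(0) = 4: A + B = 4.
From h(1) = -8: -5A + 5B = -8.
Solving: A = \frac{14}{5}, B = \frac{6}{5}.
So h(n) = \frac{14 \left(-5\right)^{n}}{5} + \frac{6 \cdot 5^{n}}{5}.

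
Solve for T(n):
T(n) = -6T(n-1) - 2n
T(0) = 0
First-order linear with linear forcing.
Homogeneous solution: T_h(n) = A·(-6)^n.
Try particular T_p(n) = pn + q. Substituting:
  pn + q = -6(p(n-1) + q) - 2n.
Matching the n-coefficient: p = -6p - 2 ⇒ p = - \frac{2}{7}.
Matching constants: q = 6p - 6q ⇒ q = - \frac{12}{49}.
General: T(n) = A·(-6)^n - \frac{2 n}{7} - \frac{12}{49}.
Apply T(0) = 0: A - \frac{12}{49} = 0 ⇒ A = \frac{12}{49}.
So T(n) = \frac{12 \left(-6\right)^{n}}{49} - \frac{2 n}{7} - \frac{12}{49}.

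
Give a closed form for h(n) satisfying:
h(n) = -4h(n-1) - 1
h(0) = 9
First-order linear non-homogeneous.
Homogeneous solution: h_h(n) = A·(-4)^n.
Try constant particular solution h_p = K: K = -4K - 1 ⇒ K = - \frac{1}{5}.
General: h(n) = A·(-4)^n - \frac{1}{5}.
Apply h(0) = 9: A - \frac{1}{5} = 9 ⇒ A = \frac{46}{5}.
So h(n) = \frac{46 \left(-4\right)^{n}}{5} - \frac{1}{5}.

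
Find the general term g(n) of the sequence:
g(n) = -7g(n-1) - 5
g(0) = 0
First-order linear non-homogeneous.
Homogeneous solution: g_h(n) = A·(-7)^n.
Try constant particular solution g_p = K: K = -7K - 5 ⇒ K = - \frac{5}{8}.
General: g(n) = A·(-7)^n - \frac{5}{8}.
Apply g(0) = 0: A - \frac{5}{8} = 0 ⇒ A = \frac{5}{8}.
So g(n) = \frac{5 \left(-7\right)^{n}}{8} - \frac{5}{8}.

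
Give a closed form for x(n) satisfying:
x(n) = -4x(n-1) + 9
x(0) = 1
First-order linear non-homogeneous.
Homogeneous solution: x_h(n) = A·(-4)^n.
Try constant particular solution x_p = K: K = -4K + 9 ⇒ K = \frac{9}{5}.
General: x(n) = A·(-4)^n + \frac{9}{5}.
Apply x(0) = 1: A + \frac{9}{5} = 1 ⇒ A = - \frac{4}{5}.
So x(n) = \frac{9}{5} - \frac{4 \left(-4\right)^{n}}{5}.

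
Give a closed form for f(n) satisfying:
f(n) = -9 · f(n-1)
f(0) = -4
Pure geometric recurrence with ratio -9.
By induction f(n) = f(0) · (-9)^n = - 4 \left(-9\right)^{n}.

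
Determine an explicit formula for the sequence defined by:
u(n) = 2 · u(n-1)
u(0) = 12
Pure geometric recurrence with ratio 2.
By induction u(n) = u(0) · (2)^n = 12 \cdot 2^{n}.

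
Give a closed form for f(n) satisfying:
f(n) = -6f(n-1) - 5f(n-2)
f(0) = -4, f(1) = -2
Characteristic equation: x² + 6x + 5 = 0, which factors as (x - (-5))(x - (-1)) = 0.
Roots r₁ = -5, r₂ = -1 (distinct).
General solution: f(n) = A·(-5)^n + B·(-1)^n.
From f(0) = -4: A + B = -4.
From f(1) = -2: -5A - B = -2.
Solving: A = \frac{3}{2}, B = - \frac{11}{2}.
So f(n) = - \frac{11 \left(-1\right)^{n}}{2} + \frac{3 \left(-5\right)^{n}}{2}.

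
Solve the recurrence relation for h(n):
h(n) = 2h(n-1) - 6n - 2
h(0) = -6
First-order linear with linear forcing.
Homogeneous solution: h_h(n) = A·(2)^n.
Try particular h_p(n) = pn + q. Substituting:
  pn + q = 2(p(n-1) + q) - 6n - 2.
Matching the n-coefficient: p = 2p - 6 ⇒ p = 6.
Matching constants: q = -2p + 2q - 2 ⇒ q = 14.
General: h(n) = A·(2)^n + 6 n + 14.
Apply h(0) = -6: A + 14 = -6 ⇒ A = -20.
So h(n) = - 20 \cdot 2^{n} + 6 n + 14.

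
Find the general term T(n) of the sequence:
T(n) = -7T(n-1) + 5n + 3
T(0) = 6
First-order linear with linear forcing.
Homogeneous solution: T_h(n) = A·(-7)^n.
Try particular T_p(n) = pn + q. Substituting:
  pn + q = -7(p(n-1) + q) + 5n + 3.
Matching the n-coefficient: p = -7p + 5 ⇒ p = \frac{5}{8}.
Matching constants: q = 7p - 7q + 3 ⇒ q = \frac{59}{64}.
General: T(n) = A·(-7)^n + \frac{5 n}{8} + \frac{59}{64}.
Apply T(0) = 6: A + \frac{59}{64} = 6 ⇒ A = \frac{325}{64}.
So T(n) = \frac{325 \left(-7\right)^{n}}{64} + \frac{5 n}{8} + \frac{59}{64}.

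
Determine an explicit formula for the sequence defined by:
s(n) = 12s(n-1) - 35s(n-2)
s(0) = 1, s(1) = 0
Characteristic equation: x² - 12x + 35 = 0, which factors as (x - (5))(x - (7)) = 0.
Roots r₁ = 5, r₂ = 7 (distinct).
General solution: s(n) = A·(5)^n + B·(7)^n.
From s(0) = 1: A + B = 1.
From s(1) = 0: 5A + 7B = 0.
Solving: A = \frac{7}{2}, B = - \frac{5}{2}.
So s(n) = \frac{7 \cdot 5^{n}}{2} - \frac{5 \cdot 7^{n}}{2}.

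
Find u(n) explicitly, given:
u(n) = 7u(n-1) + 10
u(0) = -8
First-order linear non-homogeneous.
Homogeneous solution: u_h(n) = A·(7)^n.
Try constant particular solution u_p = K: K = 7K + 10 ⇒ K = - \frac{5}{3}.
General: u(n) = A·(7)^n - \frac{5}{3}.
Apply u(0) = -8: A - \frac{5}{3} = -8 ⇒ A = - \frac{19}{3}.
So u(n) = - \frac{19 \cdot 7^{n}}{3} - \frac{5}{3}.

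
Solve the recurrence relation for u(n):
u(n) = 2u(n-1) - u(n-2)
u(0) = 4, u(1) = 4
Characteristic equation: x² - 2x + 1 = 0, which is (x - (1))².
Repeated root r = 1.
General solution: u(n) = (A + Bn)·(1)^n.
From u(0) = 4: A = 4.
From u(1) = 4: (A + B)·(1) = 4 ⇒ B = 0.
So u(n) = \left(4\right) \cdot (1)^n.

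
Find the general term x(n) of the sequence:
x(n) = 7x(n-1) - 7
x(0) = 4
First-order linear non-homogeneous.
Homogeneous solution: x_h(n) = A·(7)^n.
Try constant particular solution x_p = K: K = 7K - 7 ⇒ K = \frac{7}{6}.
General: x(n) = A·(7)^n + \frac{7}{6}.
Apply x(0) = 4: A + \frac{7}{6} = 4 ⇒ A = \frac{17}{6}.
So x(n) = \frac{17 \cdot 7^{n}}{6} + \frac{7}{6}.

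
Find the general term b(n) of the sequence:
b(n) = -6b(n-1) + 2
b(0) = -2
First-order linear non-homogeneous.
Homogeneous solution: b_h(n) = A·(-6)^n.
Try constant particular solution b_p = K: K = -6K + 2 ⇒ K = \frac{2}{7}.
General: b(n) = A·(-6)^n + \frac{2}{7}.
Apply b(0) = -2: A + \frac{2}{7} = -2 ⇒ A = - \frac{16}{7}.
So b(n) = \frac{2}{7} - \frac{16 \left(-6\right)^{n}}{7}.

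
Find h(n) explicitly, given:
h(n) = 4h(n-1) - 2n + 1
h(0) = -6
First-order linear with linear forcing.
Homogeneous solution: h_h(n) = A·(4)^n.
Try particular h_p(n) = pn + q. Substituting:
  pn + q = 4(p(n-1) + q) - 2n + 1.
Matching the n-coefficient: p = 4p - 2 ⇒ p = \frac{2}{3}.
Matching constants: q = -4p + 4q + 1 ⇒ q = \frac{5}{9}.
General: h(n) = A·(4)^n + \frac{2 n}{3} + \frac{5}{9}.
Apply h(0) = -6: A + \frac{5}{9} = -6 ⇒ A = - \frac{59}{9}.
So h(n) = - \frac{59 \cdot 4^{n}}{9} + \frac{2 n}{3} + \frac{5}{9}.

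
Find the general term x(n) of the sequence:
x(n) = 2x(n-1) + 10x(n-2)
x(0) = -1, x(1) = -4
Characteristic equation: x² - 2x - 10 = 0.
Discriminant Δ = (2)² + 4·(10) = 44.
Roots r₁,₂ = (2 ± √44)/2, so r₁ = 1 + \sqrt{11}, r₂ = 1 - \sqrt{11}.
General solution: x(n) = A·r₁^n + B·r₂^n.
From the initial conditions, A + B = -1 and r₁A + r₂B = -4.
Since r₁ - r₂ = √44: A = (-4 - (-1)r₂)/√44 = - \frac{1}{2} - \frac{3 \sqrt{11}}{22}, and B = -1 - A = - \frac{1}{2} + \frac{3 \sqrt{11}}{22}.
So x(n) = \left(- \frac{1}{2} - \frac{3 \sqrt{11}}{22}\right)\left(1 + \sqrt{11}\right)^n + \left(- \frac{1}{2} + \frac{3 \sqrt{11}}{22}\right)\left(1 - \sqrt{11}\right)^n.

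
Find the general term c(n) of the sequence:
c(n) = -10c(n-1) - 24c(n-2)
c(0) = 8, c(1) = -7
Characteristic equation: x² + 10x + 24 = 0, which factors as (x - (-6))(x - (-4)) = 0.
Roots r₁ = -6, r₂ = -4 (distinct).
General solution: c(n) = A·(-6)^n + B·(-4)^n.
From c(0) = 8: A + B = 8.
From c(1) = -7: -6A - 4B = -7.
Solving: A = - \frac{25}{2}, B = \frac{41}{2}.
So c(n) = \frac{41 \left(-4\right)^{n}}{2} - \frac{25 \left(-6\right)^{n}}{2}.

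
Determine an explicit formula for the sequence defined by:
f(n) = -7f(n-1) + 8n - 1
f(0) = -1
First-order linear with linear forcing.
Homogeneous solution: f_h(n) = A·(-7)^n.
Try particular f_p(n) = pn + q. Substituting:
  pn + q = -7(p(n-1) + q) + 8n - 1.
Matching the n-coefficient: p = -7p + 8 ⇒ p = 1.
Matching constants: q = 7p - 7q - 1 ⇒ q = \frac{3}{4}.
General: f(n) = A·(-7)^n + n + \frac{3}{4}.
Apply f(0) = -1: A + \frac{3}{4} = -1 ⇒ A = - \frac{7}{4}.
So f(n) = - \frac{7 \left(-7\right)^{n}}{4} + n + \frac{3}{4}.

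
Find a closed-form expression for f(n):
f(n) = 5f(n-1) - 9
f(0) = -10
First-order linear non-homogeneous.
Homogeneous solution: f_h(n) = A·(5)^n.
Try constant particular solution f_p = K: K = 5K - 9 ⇒ K = \frac{9}{4}.
General: f(n) = A·(5)^n + \frac{9}{4}.
Apply f(0) = -10: A + \frac{9}{4} = -10 ⇒ A = - \frac{49}{4}.
So f(n) = \frac{9}{4} - \frac{49 \cdot 5^{n}}{4}.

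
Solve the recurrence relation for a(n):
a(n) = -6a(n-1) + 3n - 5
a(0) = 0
First-order linear with linear forcing.
Homogeneous solution: a_h(n) = A·(-6)^n.
Try particular a_p(n) = pn + q. Substituting:
  pn + q = -6(p(n-1) + q) + 3n - 5.
Matching the n-coefficient: p = -6p + 3 ⇒ p = \frac{3}{7}.
Matching constants: q = 6p - 6q - 5 ⇒ q = - \frac{17}{49}.
General: a(n) = A·(-6)^n + \frac{3 n}{7} - \frac{17}{49}.
Apply a(0) = 0: A - \frac{17}{49} = 0 ⇒ A = \frac{17}{49}.
So a(n) = \frac{17 \left(-6\right)^{n}}{49} + \frac{3 n}{7} - \frac{17}{49}.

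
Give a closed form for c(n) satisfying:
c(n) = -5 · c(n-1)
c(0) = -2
Pure geometric recurrence with ratio -5.
By induction c(n) = c(0) · (-5)^n = - 2 \left(-5\right)^{n}.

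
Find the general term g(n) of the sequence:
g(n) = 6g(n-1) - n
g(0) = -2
First-order linear with linear forcing.
Homogeneous solution: g_h(n) = A·(6)^n.
Try particular g_p(n) = pn + q. Substituting:
  pn + q = 6(p(n-1) + q) - n.
Matching the n-coefficient: p = 6p - 1 ⇒ p = \frac{1}{5}.
Matching constants: q = -6p + 6q ⇒ q = \frac{6}{25}.
General: g(n) = A·(6)^n + \frac{n}{5} + \frac{6}{25}.
Apply g(0) = -2: A + \frac{6}{25} = -2 ⇒ A = - \frac{56}{25}.
So g(n) = - \frac{56 \cdot 6^{n}}{25} + \frac{n}{5} + \frac{6}{25}.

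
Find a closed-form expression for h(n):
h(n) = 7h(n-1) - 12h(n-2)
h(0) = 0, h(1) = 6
Characteristic equation: x² - 7x + 12 = 0, which factors as (x - (3))(x - (4)) = 0.
Roots r₁ = 3, r₂ = 4 (distinct).
General solution: h(n) = A·(3)^n + B·(4)^n.
From h(0) = 0: A + B = 0.
From h(1) = 6: 3A + 4B = 6.
Solving: A = -6, B = 6.
So h(n) = - 6 \cdot 3^{n} + 6 \cdot 4^{n}.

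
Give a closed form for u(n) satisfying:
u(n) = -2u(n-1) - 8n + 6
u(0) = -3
First-order linear with linear forcing.
Homogeneous solution: u_h(n) = A·(-2)^n.
Try particular u_p(n) = pn + q. Substituting:
  pn + q = -2(p(n-1) + q) - 8n + 6.
Matching the n-coefficient: p = -2p - 8 ⇒ p = - \frac{8}{3}.
Matching constants: q = 2p - 2q + 6 ⇒ q = \frac{2}{9}.
General: u(n) = A·(-2)^n - \frac{8 n}{3} + \frac{2}{9}.
Apply u(0) = -3: A + \frac{2}{9} = -3 ⇒ A = - \frac{29}{9}.
So u(n) = - \frac{29 \left(-2\right)^{n}}{9} - \frac{8 n}{3} + \frac{2}{9}.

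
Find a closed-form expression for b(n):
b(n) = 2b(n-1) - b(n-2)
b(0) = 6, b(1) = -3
Characteristic equation: x² - 2x + 1 = 0, which is (x - (1))².
Repeated root r = 1.
General solution: b(n) = (A + Bn)·(1)^n.
From b(0) = 6: A = 6.
From b(1) = -3: (A + B)·(1) = -3 ⇒ B = -9.
So b(n) = \left(6 - 9 n\right) \cdot (1)^n.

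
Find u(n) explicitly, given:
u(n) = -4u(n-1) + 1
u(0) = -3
First-order linear non-homogeneous.
Homogeneous solution: u_h(n) = A·(-4)^n.
Try constant particular solution u_p = K: K = -4K + 1 ⇒ K = \frac{1}{5}.
General: u(n) = A·(-4)^n + \frac{1}{5}.
Apply u(0) = -3: A + \frac{1}{5} = -3 ⇒ A = - \frac{16}{5}.
So u(n) = \frac{1}{5} - \frac{16 \left(-4\right)^{n}}{5}.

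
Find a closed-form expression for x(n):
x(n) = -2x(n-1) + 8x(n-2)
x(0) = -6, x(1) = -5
Characteristic equation: x² + 2x - 8 = 0, which factors as (x - (2))(x - (-4)) = 0.
Roots r₁ = 2, r₂ = -4 (distinct).
General solution: x(n) = A·(2)^n + B·(-4)^n.
From x(0) = -6: A + B = -6.
From x(1) = -5: 2A - 4B = -5.
Solving: A = - \frac{29}{6}, B = - \frac{7}{6}.
So x(n) = - \frac{7 \left(-4\right)^{n}}{6} - \frac{29 \cdot 2^{n}}{6}.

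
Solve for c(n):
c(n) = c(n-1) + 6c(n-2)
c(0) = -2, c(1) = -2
Characteristic equation: x² - x - 6 = 0, which factors as (x - (-2))(x - (3)) = 0.
Roots r₁ = -2, r₂ = 3 (distinct).
General solution: c(n) = A·(-2)^n + B·(3)^n.
From c(0) = -2: A + B = -2.
From c(1) = -2: -2A + 3B = -2.
Solving: A = - \frac{4}{5}, B = - \frac{6}{5}.
So c(n) = - \frac{4 \left(-2\right)^{n}}{5} - \frac{6 \cdot 3^{n}}{5}.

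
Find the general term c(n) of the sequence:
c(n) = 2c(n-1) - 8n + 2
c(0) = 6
First-order linear with linear forcing.
Homogeneous solution: c_h(n) = A·(2)^n.
Try particular c_p(n) = pn + q. Substituting:
  pn + q = 2(p(n-1) + q) - 8n + 2.
Matching the n-coefficient: p = 2p - 8 ⇒ p = 8.
Matching constants: q = -2p + 2q + 2 ⇒ q = 14.
General: c(n) = A·(2)^n + 8 n + 14.
Apply c(0) = 6: A + 14 = 6 ⇒ A = -8.
So c(n) = - 8 \cdot 2^{n} + 8 n + 14.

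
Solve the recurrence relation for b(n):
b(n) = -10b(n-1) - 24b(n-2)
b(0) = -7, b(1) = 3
Characteristic equation: x² + 10x + 24 = 0, which factors as (x - (-4))(x - (-6)) = 0.
Roots r₁ = -4, r₂ = -6 (distinct).
General solution: b(n) = A·(-4)^n + B·(-6)^n.
From b(0) = -7: A + B = -7.
From b(1) = 3: -4A - 6B = 3.
Solving: A = - \frac{39}{2}, B = \frac{25}{2}.
So b(n) = - \frac{39 \left(-4\right)^{n}}{2} + \frac{25 \left(-6\right)^{n}}{2}.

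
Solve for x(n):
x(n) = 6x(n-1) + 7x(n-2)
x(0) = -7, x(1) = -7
Characteristic equation: x² - 6x - 7 = 0, which factors as (x - (-1))(x - (7)) = 0.
Roots r₁ = -1, r₂ = 7 (distinct).
General solution: x(n) = A·(-1)^n + B·(7)^n.
From x(0) = -7: A + B = -7.
From x(1) = -7: -A + 7B = -7.
Solving: A = - \frac{21}{4}, B = - \frac{7}{4}.
So x(n) = - \frac{21 \left(-1\right)^{n}}{4} - \frac{7 \cdot 7^{n}}{4}.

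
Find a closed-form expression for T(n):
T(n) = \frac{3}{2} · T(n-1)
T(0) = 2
Pure geometric recurrence with ratio \frac{3}{2}.
By induction T(n) = T(0) · (\frac{3}{2})^n = 2 \left(\frac{3}{2}\right)^{n}.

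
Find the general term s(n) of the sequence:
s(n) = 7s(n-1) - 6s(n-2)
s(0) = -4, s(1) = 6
Characteristic equation: x² - 7x + 6 = 0, which factors as (x - (6))(x - (1)) = 0.
Roots r₁ = 6, r₂ = 1 (distinct).
General solution: s(n) = A·(6)^n + B·(1)^n.
From s(0) = -4: A + B = -4.
From s(1) = 6: 6A + B = 6.
Solving: A = 2, B = -6.
So s(n) = 2 \cdot 6^{n} - 6.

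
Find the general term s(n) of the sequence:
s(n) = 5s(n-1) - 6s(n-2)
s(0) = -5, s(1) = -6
Characteristic equation: x² - 5x + 6 = 0, which factors as (x - (3))(x - (2)) = 0.
Roots r₁ = 3, r₂ = 2 (distinct).
General solution: s(n) = A·(3)^n + B·(2)^n.
From s(0) = -5: A + B = -5.
From s(1) = -6: 3A + 2B = -6.
Solving: A = 4, B = -9.
So s(n) = - 9 \cdot 2^{n} + 4 \cdot 3^{n}.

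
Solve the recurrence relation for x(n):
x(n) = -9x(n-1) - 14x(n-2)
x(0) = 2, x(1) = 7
Characteristic equation: x² + 9x + 14 = 0, which factors as (x - (-7))(x - (-2)) = 0.
Roots r₁ = -7, r₂ = -2 (distinct).
General solution: x(n) = A·(-7)^n + B·(-2)^n.
From x(0) = 2: A + B = 2.
From x(1) = 7: -7A - 2B = 7.
Solving: A = - \frac{11}{5}, B = \frac{21}{5}.
So x(n) = \frac{21 \left(-2\right)^{n}}{5} - \frac{11 \left(-7\right)^{n}}{5}.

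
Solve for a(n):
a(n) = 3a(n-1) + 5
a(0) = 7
First-order linear non-homogeneous.
Homogeneous solution: a_h(n) = A·(3)^n.
Try constant particular solution a_p = K: K = 3K + 5 ⇒ K = - \frac{5}{2}.
General: a(n) = A·(3)^n - \frac{5}{2}.
Apply a(0) = 7: A - \frac{5}{2} = 7 ⇒ A = \frac{19}{2}.
So a(n) = \frac{19 \cdot 3^{n}}{2} - \frac{5}{2}.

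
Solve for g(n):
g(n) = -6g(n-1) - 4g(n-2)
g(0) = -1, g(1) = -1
Characteristic equation: x² + 6x + 4 = 0.
Discriminant Δ = (-6)² + 4·(-4) = 20.
Roots r₁,₂ = (-6 ± √20)/2, so r₁ = -3 + \sqrt{5}, r₂ = -3 - \sqrt{5}.
General solution: g(n) = A·r₁^n + B·r₂^n.
From the initial conditions, A + B = -1 and r₁A + r₂B = -1.
Since r₁ - r₂ = √20: A = (-1 - (-1)r₂)/√20 = - \frac{2 \sqrt{5}}{5} - \frac{1}{2}, and B = -1 - A = - \frac{1}{2} + \frac{2 \sqrt{5}}{5}.
So g(n) = \left(- \frac{2 \sqrt{5}}{5} - \frac{1}{2}\right)\left(-3 + \sqrt{5}\right)^n + \left(- \frac{1}{2} + \frac{2 \sqrt{5}}{5}\right)\left(-3 - \sqrt{5}\right)^n.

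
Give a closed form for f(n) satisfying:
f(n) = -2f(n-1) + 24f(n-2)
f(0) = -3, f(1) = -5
Characteristic equation: x² + 2x - 24 = 0, which factors as (x - (-6))(x - (4)) = 0.
Roots r₁ = -6, r₂ = 4 (distinct).
General solution: f(n) = A·(-6)^n + B·(4)^n.
From f(0) = -3: A + B = -3.
From f(1) = -5: -6A + 4B = -5.
Solving: A = - \frac{7}{10}, B = - \frac{23}{10}.
So f(n) = - \frac{7 \left(-6\right)^{n}}{10} - \frac{23 \cdot 4^{n}}{10}.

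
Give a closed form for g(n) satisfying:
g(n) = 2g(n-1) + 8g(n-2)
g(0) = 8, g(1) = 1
Characteristic equation: x² - 2x - 8 = 0, which factors as (x - (-2))(x - (4)) = 0.
Roots r₁ = -2, r₂ = 4 (distinct).
General solution: g(n) = A·(-2)^n + B·(4)^n.
From g(0) = 8: A + B = 8.
From g(1) = 1: -2A + 4B = 1.
Solving: A = \frac{31}{6}, B = \frac{17}{6}.
So g(n) = \frac{31 \left(-2\right)^{n}}{6} + \frac{17 \cdot 4^{n}}{6}.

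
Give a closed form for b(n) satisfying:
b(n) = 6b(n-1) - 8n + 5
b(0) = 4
First-order linear with linear forcing.
Homogeneous solution: b_h(n) = A·(6)^n.
Try particular b_p(n) = pn + q. Substituting:
  pn + q = 6(p(n-1) + q) - 8n + 5.
Matching the n-coefficient: p = 6p - 8 ⇒ p = \frac{8}{5}.
Matching constants: q = -6p + 6q + 5 ⇒ q = \frac{23}{25}.
General: b(n) = A·(6)^n + \frac{8 n}{5} + \frac{23}{25}.
Apply b(0) = 4: A + \frac{23}{25} = 4 ⇒ A = \frac{77}{25}.
So b(n) = \frac{77 \cdot 6^{n}}{25} + \frac{8 n}{5} + \frac{23}{25}.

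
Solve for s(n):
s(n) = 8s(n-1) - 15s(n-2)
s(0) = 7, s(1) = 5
Characteristic equation: x² - 8x + 15 = 0, which factors as (x - (3))(x - (5)) = 0.
Roots r₁ = 3, r₂ = 5 (distinct).
General solution: s(n) = A·(3)^n + B·(5)^n.
From s(0) = 7: A + B = 7.
From s(1) = 5: 3A + 5B = 5.
Solving: A = 15, B = -8.
So s(n) = 15 \cdot 3^{n} - 8 \cdot 5^{n}.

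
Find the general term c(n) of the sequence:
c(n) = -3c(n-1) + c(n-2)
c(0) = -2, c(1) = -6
Characteristic equation: x² + 3x - 1 = 0.
Discriminant Δ = (-3)² + 4·(1) = 13.
Roots r₁,₂ = (-3 ± √13)/2, so r₁ = - \frac{3}{2} + \frac{\sqrt{13}}{2}, r₂ = - \frac{\sqrt{13}}{2} - \frac{3}{2}.
General solution: c(n) = A·r₁^n + B·r₂^n.
From the initial conditions, A + B = -2 and r₁A + r₂B = -6.
Since r₁ - r₂ = √13: A = (-6 - (-2)r₂)/√13 = - \frac{9 \sqrt{13}}{13} - 1, and B = -2 - A = -1 + \frac{9 \sqrt{13}}{13}.
So c(n) = \left(- \frac{9 \sqrt{13}}{13} - 1\right)\left(- \frac{3}{2} + \frac{\sqrt{13}}{2}\right)^n + \left(-1 + \frac{9 \sqrt{13}}{13}\right)\left(- \frac{\sqrt{13}}{2} - \frac{3}{2}\right)^n.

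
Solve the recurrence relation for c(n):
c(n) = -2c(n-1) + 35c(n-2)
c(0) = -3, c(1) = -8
Characteristic equation: x² + 2x - 35 = 0, which factors as (x - (-7))(x - (5)) = 0.
Roots r₁ = -7, r₂ = 5 (distinct).
General solution: c(n) = A·(-7)^n + B·(5)^n.
From c(0) = -3: A + B = -3.
From c(1) = -8: -7A + 5B = -8.
Solving: A = - \frac{7}{12}, B = - \frac{29}{12}.
So c(n) = - \frac{7 \left(-7\right)^{n}}{12} - \frac{29 \cdot 5^{n}}{12}.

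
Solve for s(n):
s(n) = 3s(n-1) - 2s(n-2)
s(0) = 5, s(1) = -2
Characteristic equation: x² - 3x + 2 = 0, which factors as (x - (1))(x - (2)) = 0.
Roots r₁ = 1, r₂ = 2 (distinct).
General solution: s(n) = A·(1)^n + B·(2)^n.
From s(0) = 5: A + B = 5.
From s(1) = -2: A + 2B = -2.
Solving: A = 12, B = -7.
So s(n) = 12 - 7 \cdot 2^{n}.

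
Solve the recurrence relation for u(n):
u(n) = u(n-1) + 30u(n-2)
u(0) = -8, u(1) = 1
Characteristic equation: x² - x - 30 = 0, which factors as (x - (-5))(x - (6)) = 0.
Roots r₁ = -5, r₂ = 6 (distinct).
General solution: u(n) = A·(-5)^n + B·(6)^n.
From u(0) = -8: A + B = -8.
From u(1) = 1: -5A + 6B = 1.
Solving: A = - \frac{49}{11}, B = - \frac{39}{11}.
So u(n) = - \frac{49 \left(-5\right)^{n}}{11} - \frac{39 \cdot 6^{n}}{11}.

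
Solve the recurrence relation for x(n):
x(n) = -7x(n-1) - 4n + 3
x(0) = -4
First-order linear with linear forcing.
Homogeneous solution: x_h(n) = A·(-7)^n.
Try particular x_p(n) = pn + q. Substituting:
  pn + q = -7(p(n-1) + q) - 4n + 3.
Matching the n-coefficient: p = -7p - 4 ⇒ p = - \frac{1}{2}.
Matching constants: q = 7p - 7q + 3 ⇒ q = - \frac{1}{16}.
General: x(n) = A·(-7)^n - \frac{n}{2} - \frac{1}{16}.
Apply x(0) = -4: A - \frac{1}{16} = -4 ⇒ A = - \frac{63}{16}.
So x(n) = - \frac{63 \left(-7\right)^{n}}{16} - \frac{n}{2} - \frac{1}{16}.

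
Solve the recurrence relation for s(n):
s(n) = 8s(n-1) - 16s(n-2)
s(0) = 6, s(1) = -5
Characteristic equation: x² - 8x + 16 = 0, which is (x - (4))².
Repeated root r = 4.
General solution: s(n) = (A + Bn)·(4)^n.
From s(0) = 6: A = 6.
From s(1) = -5: (A + B)·(4) = -5 ⇒ B = - \frac{29}{4}.
So s(n) = \left(6 - \frac{29 n}{4}\right) \cdot (4)^n.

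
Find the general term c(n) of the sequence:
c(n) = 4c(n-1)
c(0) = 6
This is a homogeneous first-order recurrence with ratio 4.
By induction c(n) = c(0) · (4)^n = 6 \cdot 4^{n}.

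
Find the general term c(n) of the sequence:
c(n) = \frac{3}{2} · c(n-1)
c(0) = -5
Pure geometric recurrence with ratio \frac{3}{2}.
By induction c(n) = c(0) · (\frac{3}{2})^n = - 5 \left(\frac{3}{2}\right)^{n}.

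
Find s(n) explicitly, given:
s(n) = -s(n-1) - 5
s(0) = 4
First-order linear non-homogeneous.
Homogeneous solution: s_h(n) = A·(-1)^n.
Try constant particular solution s_p = K: K = -K - 5 ⇒ K = - \frac{5}{2}.
General: s(n) = A·(-1)^n - \frac{5}{2}.
Apply s(0) = 4: A - \frac{5}{2} = 4 ⇒ A = \frac{13}{2}.
So s(n) = \frac{13 \left(-1\right)^{n}}{2} - \frac{5}{2}.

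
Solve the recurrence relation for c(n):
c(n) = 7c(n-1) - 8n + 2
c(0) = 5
First-order linear with linear forcing.
Homogeneous solution: c_h(n) = A·(7)^n.
Try particular c_p(n) = pn + q. Substituting:
  pn + q = 7(p(n-1) + q) - 8n + 2.
Matching the n-coefficient: p = 7p - 8 ⇒ p = \frac{4}{3}.
Matching constants: q = -7p + 7q + 2 ⇒ q = \frac{11}{9}.
General: c(n) = A·(7)^n + \frac{4 n}{3} + \frac{11}{9}.
Apply c(0) = 5: A + \frac{11}{9} = 5 ⇒ A = \frac{34}{9}.
So c(n) = \frac{34 \cdot 7^{n}}{9} + \frac{4 n}{3} + \frac{11}{9}.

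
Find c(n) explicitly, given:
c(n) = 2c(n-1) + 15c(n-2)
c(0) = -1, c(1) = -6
Characteristic equation: x² - 2x - 15 = 0, which factors as (x - (5))(x - (-3)) = 0.
Roots r₁ = 5, r₂ = -3 (distinct).
General solution: c(n) = A·(5)^n + B·(-3)^n.
From c(0) = -1: A + B = -1.
From c(1) = -6: 5A - 3B = -6.
Solving: A = - \frac{9}{8}, B = \frac{1}{8}.
So c(n) = \frac{\left(-3\right)^{n}}{8} - \frac{9 \cdot 5^{n}}{8}.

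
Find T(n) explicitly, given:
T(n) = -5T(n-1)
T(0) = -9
This is a homogeneous first-order recurrence with ratio -5.
By induction T(n) = T(0) · (-5)^n = - 9 \left(-5\right)^{n}.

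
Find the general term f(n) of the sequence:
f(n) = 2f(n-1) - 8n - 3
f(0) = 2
First-order linear with linear forcing.
Homogeneous solution: f_h(n) = A·(2)^n.
Try particular f_p(n) = pn + q. Substituting:
  pn + q = 2(p(n-1) + q) - 8n - 3.
Matching the n-coefficient: p = 2p - 8 ⇒ p = 8.
Matching constants: q = -2p + 2q - 3 ⇒ q = 19.
General: f(n) = A·(2)^n + 8 n + 19.
Apply f(0) = 2: A + 19 = 2 ⇒ A = -17.
So f(n) = - 17 \cdot 2^{n} + 8 n + 19.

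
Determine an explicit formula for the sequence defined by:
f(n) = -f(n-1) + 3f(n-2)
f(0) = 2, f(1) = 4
Characteristic equation: x² + x - 3 = 0.
Discriminant Δ = (-1)² + 4·(3) = 13.
Roots r₁,₂ = (-1 ± √13)/2, so r₁ = - \frac{1}{2} + \frac{\sqrt{13}}{2}, r₂ = - \frac{\sqrt{13}}{2} - \frac{1}{2}.
General solution: f(n) = A·r₁^n + B·r₂^n.
From the initial conditions, A + B = 2 and r₁A + r₂B = 4.
Since r₁ - r₂ = √13: A = (4 - (2)r₂)/√13 = 1 + \frac{5 \sqrt{13}}{13}, and B = 2 - A = 1 - \frac{5 \sqrt{13}}{13}.
So f(n) = \left(1 + \frac{5 \sqrt{13}}{13}\right)\left(- \frac{1}{2} + \frac{\sqrt{13}}{2}\right)^n + \left(1 - \frac{5 \sqrt{13}}{13}\right)\left(- \frac{\sqrt{13}}{2} - \frac{1}{2}\right)^n.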